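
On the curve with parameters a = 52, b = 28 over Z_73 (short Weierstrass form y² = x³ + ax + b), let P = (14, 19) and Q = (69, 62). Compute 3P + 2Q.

(4, 64)

First 3P:
Repeated addition: build up to 3P.
2P: tangent at (14, 19): λ = (3·14² + 52)/(2·19) ≡ 56/38. 38⁻¹ ≡ 25 (mod 73), so λ ≡ 56·25 ≡ 13.
  x = λ² - 14 - 14 = 169 - 28 ≡ 68; y = λ·(14 - 68) - 19 ≡ 9. → (68, 9)
3P: (68, 9) + (14, 19). λ = (19 - 9)/(14 - 68) ≡ 10/19 mod 73. 19⁻¹ ≡ 50 (mod 73) since 19·50 = 950 ≡ 1, so λ ≡ 62.
  x = λ² - 68 - 14 = 3844 - 82 ≡ 39; y = λ·(68 - 39) - 9 ≡ 37. → (39, 37)
3P = (39, 37).
Next 2Q:
Repeated addition: build up to 2Q.
2Q: tangent at (69, 62): λ = (3·69² + 52)/(2·62) ≡ 27/51. 51⁻¹ ≡ 63 (mod 73) since 51·63 = 3213 ≡ 1, so λ ≡ 27·63 ≡ 22.
  x = λ² - 69 - 69 = 484 - 138 ≡ 54; y = λ·(69 - 54) - 62 ≡ 49. → (54, 49)
2Q = (54, 49).
Finally 3P + 2Q:
(39, 37) + (54, 49). λ = (49 - 37)/(54 - 39) ≡ 12/15 mod 73. 15⁻¹ ≡ 39 (mod 73) since 15·39 = 585 ≡ 1, so λ ≡ 30.
  x = λ² - 39 - 54 = 900 - 93 ≡ 4; y = λ·(39 - 4) - 37 ≡ 64. → (4, 64)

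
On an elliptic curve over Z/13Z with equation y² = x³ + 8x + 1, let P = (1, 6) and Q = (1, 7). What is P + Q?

O

The two points share x = 1 and their y-coordinates satisfy 6 + 7 ≡ 0 (mod 13), so they are inverses. Their sum is O.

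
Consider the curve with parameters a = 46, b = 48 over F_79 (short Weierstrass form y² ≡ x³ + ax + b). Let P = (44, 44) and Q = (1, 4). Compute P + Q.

(5, 18)

(44, 44) + (1, 4). λ = (4 - 44)/(1 - 44) ≡ 39/36 mod 79. 36⁻¹ ≡ 11 (mod 79), so λ ≡ 34.
  x = λ² - 44 - 1 = 1156 - 45 ≡ 5; y = λ·(44 - 5) - 44 ≡ 18. → (5, 18)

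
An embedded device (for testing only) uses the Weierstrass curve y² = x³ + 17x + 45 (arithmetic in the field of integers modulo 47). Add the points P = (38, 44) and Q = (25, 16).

(12, 12)

(38, 44) + (25, 16). λ = (16 - 44)/(25 - 38) ≡ 19/34 mod 47. 34⁻¹ ≡ 18 (mod 47), so λ ≡ 13.
  x = λ² - 38 - 25 = 169 - 63 ≡ 12; y = λ·(38 - 12) - 44 ≡ 12. → (12, 12)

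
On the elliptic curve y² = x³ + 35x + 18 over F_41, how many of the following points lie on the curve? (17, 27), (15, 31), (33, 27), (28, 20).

2

(17, 27): 27² ≡ 32, rhs ≡ 32 → on.
(15, 31): 31² ≡ 18, rhs ≡ 23 → off.
(33, 27): 27² ≡ 32, rhs ≡ 5 → off.
(28, 20): 20² ≡ 31, rhs ≡ 31 → on.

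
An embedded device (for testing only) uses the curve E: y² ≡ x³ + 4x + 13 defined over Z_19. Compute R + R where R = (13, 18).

tangent at (13, 18): λ = (3·13² + 4)/(2·18) ≡ 17/17. 17⁻¹ ≡ 9 (mod 19) since 17·9 = 153 ≡ 1, so λ ≡ 17·9 ≡ 1.
  x = λ² - 13 - 13 = 1 - 26 ≡ 13; y = λ·(13 - 13) - 18 ≡ 1. → (13, 1)

(13, 1)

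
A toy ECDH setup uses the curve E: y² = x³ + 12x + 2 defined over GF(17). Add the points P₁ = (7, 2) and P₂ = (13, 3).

(6, 1)

(7, 2) + (13, 3). λ = (3 - 2)/(13 - 7) ≡ 1/6 mod 17. 6⁻¹ ≡ 3 (mod 17) since 6·3 = 18 ≡ 1, so λ ≡ 3.
  x = λ² - 7 - 13 = 9 - 20 ≡ 6; y = λ·(7 - 6) - 2 ≡ 1. → (6, 1)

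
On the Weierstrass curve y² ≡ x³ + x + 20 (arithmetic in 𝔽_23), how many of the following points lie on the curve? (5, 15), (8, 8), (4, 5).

0

(5, 15): 15² ≡ 18, rhs ≡ 12 → off.
(8, 8): 8² ≡ 18, rhs ≡ 11 → off.
(4, 5): 5² ≡ 2, rhs ≡ 19 → off.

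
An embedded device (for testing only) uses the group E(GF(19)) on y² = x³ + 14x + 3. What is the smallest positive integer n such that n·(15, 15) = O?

2P: tangent at (15, 15): λ = (3·15² + 14)/(2·15) ≡ 5/11. 11⁻¹ ≡ 7 (mod 19), so λ ≡ 5·7 ≡ 16.
  x = λ² - 15 - 15 = 256 - 30 ≡ 17; y = λ·(15 - 17) - 15 ≡ 10. → (17, 10)
3P: (17, 10) + (15, 15). λ = (15 - 10)/(15 - 17) ≡ 5/17 mod 19. 17⁻¹ ≡ 9 (mod 19), so λ ≡ 7.
  x = λ² - 17 - 15 = 49 - 32 ≡ 17; y = λ·(17 - 17) - 10 ≡ 9. → (17, 9)
4P: (17, 9) + (15, 15). λ = (15 - 9)/(15 - 17) ≡ 6/17 mod 19. 17⁻¹ ≡ 9 (mod 19), so λ ≡ 16.
  x = λ² - 17 - 15 = 256 - 32 ≡ 15; y = λ·(17 - 15) - 9 ≡ 4. → (15, 4)
5P: (15, 4) + (15, 15): same x and y₁ ≡ -y₂, so the sum is O.
5P = O, so the order is 5.

5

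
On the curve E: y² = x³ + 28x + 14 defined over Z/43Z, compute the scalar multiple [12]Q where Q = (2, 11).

Repeated addition: build up to 12Q.
2Q: tangent at (2, 11): λ = (3·2² + 28)/(2·11) ≡ 40/22. 22⁻¹ ≡ 2 (mod 43) since 22·2 = 44 ≡ 1, so λ ≡ 40·2 ≡ 37.
  x = λ² - 2 - 2 = 1369 - 4 ≡ 32; y = λ·(2 - 32) - 11 ≡ 40. → (32, 40)
3Q: (32, 40) + (2, 11). λ = (11 - 40)/(2 - 32) ≡ 14/13 mod 43. 13⁻¹ ≡ 10 (mod 43) since 13·10 = 130 ≡ 1, so λ ≡ 11.
  x = λ² - 32 - 2 = 121 - 34 ≡ 1; y = λ·(32 - 1) - 40 ≡ 0. → (1, 0)
4Q: (1, 0) + (2, 11). λ = (11 - 0)/(2 - 1) ≡ 11/1 mod 43. 1⁻¹ ≡ 1 (mod 43), so λ ≡ 11.
  x = λ² - 1 - 2 = 121 - 3 ≡ 32; y = λ·(1 - 32) - 0 ≡ 3. → (32, 3)
5Q: (32, 3) + (2, 11). λ = (11 - 3)/(2 - 32) ≡ 8/13 mod 43. 13⁻¹ ≡ 10 (mod 43) since 13·10 = 130 ≡ 1, so λ ≡ 37.
  x = λ² - 32 - 2 = 1369 - 34 ≡ 2; y = λ·(32 - 2) - 3 ≡ 32. → (2, 32)
6Q: (2, 32) + (2, 11): same x and y₁ ≡ -y₂, so the sum is O.
7Q: O + (2, 11) = (2, 11) (identity).
8Q: tangent at (2, 11): λ = (3·2² + 28)/(2·11) ≡ 40/22. 22⁻¹ ≡ 2 (mod 43) since 22·2 = 44 ≡ 1, so λ ≡ 40·2 ≡ 37.
  x = λ² - 2 - 2 = 1369 - 4 ≡ 32; y = λ·(2 - 32) - 11 ≡ 40. → (32, 40)
9Q: (32, 40) + (2, 11). λ = (11 - 40)/(2 - 32) ≡ 14/13 mod 43. 13⁻¹ ≡ 10 (mod 43) since 13·10 = 130 ≡ 1, so λ ≡ 11.
  x = λ² - 32 - 2 = 121 - 34 ≡ 1; y = λ·(32 - 1) - 40 ≡ 0. → (1, 0)
10Q: (1, 0) + (2, 11). λ = (11 - 0)/(2 - 1) ≡ 11/1 mod 43. 1⁻¹ ≡ 1 (mod 43), so λ ≡ 11.
  x = λ² - 1 - 2 = 121 - 3 ≡ 32; y = λ·(1 - 32) - 0 ≡ 3. → (32, 3)
11Q: (32, 3) + (2, 11). λ = (11 - 3)/(2 - 32) ≡ 8/13 mod 43. 13⁻¹ ≡ 10 (mod 43), so λ ≡ 37.
  x = λ² - 32 - 2 = 1369 - 34 ≡ 2; y = λ·(32 - 2) - 3 ≡ 32. → (2, 32)
12Q: (2, 32) + (2, 11): same x and y₁ ≡ -y₂, so the sum is O.

O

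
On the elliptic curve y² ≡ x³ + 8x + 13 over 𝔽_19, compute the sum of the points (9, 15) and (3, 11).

(18, 17)

(9, 15) + (3, 11). λ = (11 - 15)/(3 - 9) ≡ 15/13 mod 19. 13⁻¹ ≡ 3 (mod 19) since 13·3 = 39 ≡ 1, so λ ≡ 7.
  x = λ² - 9 - 3 = 49 - 12 ≡ 18; y = λ·(9 - 18) - 15 ≡ 17. → (18, 17)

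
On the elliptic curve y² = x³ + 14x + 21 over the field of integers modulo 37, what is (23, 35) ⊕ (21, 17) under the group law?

(0, 24)

(23, 35) + (21, 17). λ = (17 - 35)/(21 - 23) ≡ 19/35 mod 37. 35⁻¹ ≡ 18 (mod 37) since 35·18 = 630 ≡ 1, so λ ≡ 9.
  x = λ² - 23 - 21 = 81 - 44 ≡ 0; y = λ·(23 - 0) - 35 ≡ 24. → (0, 24)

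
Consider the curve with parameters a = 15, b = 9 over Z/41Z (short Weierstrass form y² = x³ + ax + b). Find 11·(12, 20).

(1, 5)

Write P = (12, 20).
Double-and-add on 11 = (1011)₂. Start with P = (12, 20) for the leading 1-bit.
double: tangent at (12, 20): λ = (3·12² + 15)/(2·20) ≡ 37/40. 40⁻¹ ≡ 40 (mod 41), so λ ≡ 37·40 ≡ 4.
  x = λ² - 12 - 12 = 16 - 24 ≡ 33; y = λ·(12 - 33) - 20 ≡ 19. → (33, 19)
double: tangent at (33, 19): λ = (3·33² + 15)/(2·19) ≡ 2/38. 38⁻¹ ≡ 27 (mod 41), so λ ≡ 2·27 ≡ 13.
  x = λ² - 33 - 33 = 169 - 66 ≡ 21; y = λ·(33 - 21) - 19 ≡ 14. → (21, 14)
add P: (21, 14) + (12, 20). λ = (20 - 14)/(12 - 21) ≡ 6/32 mod 41. 32⁻¹ ≡ 9 (mod 41), so λ ≡ 13.
  x = λ² - 21 - 12 = 169 - 33 ≡ 13; y = λ·(21 - 13) - 14 ≡ 8. → (13, 8)
double: tangent at (13, 8): λ = (3·13² + 15)/(2·8) ≡ 30/16. 16⁻¹ ≡ 18 (mod 41) since 16·18 = 288 ≡ 1, so λ ≡ 30·18 ≡ 7.
  x = λ² - 13 - 13 = 49 - 26 ≡ 23; y = λ·(13 - 23) - 8 ≡ 4. → (23, 4)
add P: (23, 4) + (12, 20). λ = (20 - 4)/(12 - 23) ≡ 16/30 mod 41. 30⁻¹ ≡ 26 (mod 41), so λ ≡ 6.
  x = λ² - 23 - 12 = 36 - 35 ≡ 1; y = λ·(23 - 1) - 4 ≡ 5. → (1, 5)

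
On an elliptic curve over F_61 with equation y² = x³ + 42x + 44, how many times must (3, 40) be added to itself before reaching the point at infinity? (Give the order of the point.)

2P: tangent at (3, 40): λ = (3·3² + 42)/(2·40) ≡ 8/19. 19⁻¹ ≡ 45 (mod 61), so λ ≡ 8·45 ≡ 55.
  x = λ² - 3 - 3 = 3025 - 6 ≡ 30; y = λ·(3 - 30) - 40 ≡ 0. → (30, 0)
3P: (30, 0) + (3, 40). λ = (40 - 0)/(3 - 30) ≡ 40/34 mod 61. 34⁻¹ ≡ 9 (mod 61) since 34·9 = 306 ≡ 1, so λ ≡ 55.
  x = λ² - 30 - 3 = 3025 - 33 ≡ 3; y = λ·(30 - 3) - 0 ≡ 21. → (3, 21)
4P: (3, 21) + (3, 40): same x and y₁ ≡ -y₂, so the sum is the point at infinity.
4P = the point at infinity, so the order is 4.

4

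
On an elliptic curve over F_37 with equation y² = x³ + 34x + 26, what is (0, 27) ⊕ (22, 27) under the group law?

(15, 10)

(0, 27) + (22, 27). λ = (27 - 27)/(22 - 0) ≡ 0/22 mod 37. 22⁻¹ ≡ 32 (mod 37), so λ ≡ 0.
  x = λ² - 0 - 22 = 0 - 22 ≡ 15; y = λ·(0 - 15) - 27 ≡ 10. → (15, 10)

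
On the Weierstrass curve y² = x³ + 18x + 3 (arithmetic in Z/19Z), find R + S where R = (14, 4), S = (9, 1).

(7, 4)

(14, 4) + (9, 1). λ = (1 - 4)/(9 - 14) ≡ 16/14 mod 19. 14⁻¹ ≡ 15 (mod 19), so λ ≡ 12.
  x = λ² - 14 - 9 = 144 - 23 ≡ 7; y = λ·(14 - 7) - 4 ≡ 4. → (7, 4)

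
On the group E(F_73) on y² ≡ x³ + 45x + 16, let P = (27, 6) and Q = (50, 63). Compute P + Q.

(27, 6) + (50, 63). λ = (63 - 6)/(50 - 27) ≡ 57/23 mod 73. 23⁻¹ ≡ 54 (mod 73), so λ ≡ 12.
  x = λ² - 27 - 50 = 144 - 77 ≡ 67; y = λ·(27 - 67) - 6 ≡ 25. → (67, 25)

(67, 25)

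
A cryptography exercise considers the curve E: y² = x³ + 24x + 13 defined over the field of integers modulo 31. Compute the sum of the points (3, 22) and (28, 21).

(3, 22) + (28, 21). λ = (21 - 22)/(28 - 3) ≡ 30/25 mod 31. 25⁻¹ ≡ 5 (mod 31), so λ ≡ 26.
  x = λ² - 3 - 28 = 676 - 31 ≡ 25; y = λ·(3 - 25) - 22 ≡ 26. → (25, 26)

(25, 26)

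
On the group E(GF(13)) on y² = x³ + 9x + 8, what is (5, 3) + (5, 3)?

(4, 11)

tangent at (5, 3): λ = (3·5² + 9)/(2·3) ≡ 6/6. 6⁻¹ ≡ 11 (mod 13) since 6·11 = 66 ≡ 1, so λ ≡ 6·11 ≡ 1.
  x = λ² - 5 - 5 = 1 - 10 ≡ 4; y = λ·(5 - 4) - 3 ≡ 11. → (4, 11)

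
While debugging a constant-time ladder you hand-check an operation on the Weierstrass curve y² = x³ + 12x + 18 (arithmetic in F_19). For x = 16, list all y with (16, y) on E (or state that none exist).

none

x³ + 12x + 18 = 4306 ≡ 12 (mod 19).
12 is a non-residue mod 19; no y exists.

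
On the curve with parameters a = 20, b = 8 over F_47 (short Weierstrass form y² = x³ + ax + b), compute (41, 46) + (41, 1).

O

The two points share x = 41 and their y-coordinates satisfy 46 + 1 ≡ 0 (mod 47), so they are inverses. Their sum is O.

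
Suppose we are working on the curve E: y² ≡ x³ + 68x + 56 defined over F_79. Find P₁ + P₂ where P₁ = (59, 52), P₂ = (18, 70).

(67, 44)

(59, 52) + (18, 70). λ = (70 - 52)/(18 - 59) ≡ 18/38 mod 79. 38⁻¹ ≡ 52 (mod 79), so λ ≡ 67.
  x = λ² - 59 - 18 = 4489 - 77 ≡ 67; y = λ·(59 - 67) - 52 ≡ 44. → (67, 44)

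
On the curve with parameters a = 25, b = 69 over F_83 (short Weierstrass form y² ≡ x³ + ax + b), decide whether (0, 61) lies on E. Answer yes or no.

yes

y² = 61² ≡ 69; x³ + 25x + 69 = 69 ≡ 69 (mod 83). 69 = 69.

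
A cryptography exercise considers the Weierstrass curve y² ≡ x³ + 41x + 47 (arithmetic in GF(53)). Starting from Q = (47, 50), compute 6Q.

Repeated addition: build up to 6Q.
2Q: tangent at (47, 50): λ = (3·47² + 41)/(2·50) ≡ 43/47. 47⁻¹ ≡ 44 (mod 53) since 47·44 = 2068 ≡ 1, so λ ≡ 43·44 ≡ 37.
  x = λ² - 47 - 47 = 1369 - 94 ≡ 3; y = λ·(47 - 3) - 50 ≡ 41. → (3, 41)
3Q: (3, 41) + (47, 50). λ = (50 - 41)/(47 - 3) ≡ 9/44 mod 53. 44⁻¹ ≡ 47 (mod 53) since 44·47 = 2068 ≡ 1, so λ ≡ 52.
  x = λ² - 3 - 47 = 2704 - 50 ≡ 4; y = λ·(3 - 4) - 41 ≡ 13. → (4, 13)
4Q: (4, 13) + (47, 50). λ = (50 - 13)/(47 - 4) ≡ 37/43 mod 53. 43⁻¹ ≡ 37 (mod 53), so λ ≡ 44.
  x = λ² - 4 - 47 = 1936 - 51 ≡ 30; y = λ·(4 - 30) - 13 ≡ 9. → (30, 9)
5Q: (30, 9) + (47, 50). λ = (50 - 9)/(47 - 30) ≡ 41/17 mod 53. 17⁻¹ ≡ 25 (mod 53), so λ ≡ 18.
  x = λ² - 30 - 47 = 324 - 77 ≡ 35; y = λ·(30 - 35) - 9 ≡ 7. → (35, 7)
6Q: (35, 7) + (47, 50). λ = (50 - 7)/(47 - 35) ≡ 43/12 mod 53. 12⁻¹ ≡ 31 (mod 53), so λ ≡ 8.
  x = λ² - 35 - 47 = 64 - 82 ≡ 35; y = λ·(35 - 35) - 7 ≡ 46. → (35, 46)

(35, 46)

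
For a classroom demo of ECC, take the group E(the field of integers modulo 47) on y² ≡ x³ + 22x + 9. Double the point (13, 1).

tangent at (13, 1): λ = (3·13² + 22)/(2·1) ≡ 12/2. 2⁻¹ ≡ 24 (mod 47), so λ ≡ 12·24 ≡ 6.
  x = λ² - 13 - 13 = 36 - 26 ≡ 10; y = λ·(13 - 10) - 1 ≡ 17. → (10, 17)

(10, 17)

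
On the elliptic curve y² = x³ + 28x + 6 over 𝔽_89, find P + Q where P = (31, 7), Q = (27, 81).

(31, 7) + (27, 81). λ = (81 - 7)/(27 - 31) ≡ 74/85 mod 89. 85⁻¹ ≡ 22 (mod 89), so λ ≡ 26.
  x = λ² - 31 - 27 = 676 - 58 ≡ 84; y = λ·(31 - 84) - 7 ≡ 39. → (84, 39)

(84, 39)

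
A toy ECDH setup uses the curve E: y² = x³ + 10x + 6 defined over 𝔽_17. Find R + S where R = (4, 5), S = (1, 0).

(4, 5) + (1, 0). λ = (0 - 5)/(1 - 4) ≡ 12/14 mod 17. 14⁻¹ ≡ 11 (mod 17), so λ ≡ 13.
  x = λ² - 4 - 1 = 169 - 5 ≡ 11; y = λ·(4 - 11) - 5 ≡ 6. → (11, 6)

(11, 6)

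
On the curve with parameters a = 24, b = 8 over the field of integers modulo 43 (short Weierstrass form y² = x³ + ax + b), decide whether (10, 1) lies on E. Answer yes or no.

y² = 1² ≡ 1; x³ + 24x + 8 = 1248 ≡ 1 (mod 43). 1 = 1.

yes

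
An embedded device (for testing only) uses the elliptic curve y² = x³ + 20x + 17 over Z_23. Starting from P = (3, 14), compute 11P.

Repeated addition: build up to 11P.
2P: tangent at (3, 14): λ = (3·3² + 20)/(2·14) ≡ 1/5. 5⁻¹ ≡ 14 (mod 23) since 5·14 = 70 ≡ 1, so λ ≡ 1·14 ≡ 14.
  x = λ² - 3 - 3 = 196 - 6 ≡ 6; y = λ·(3 - 6) - 14 ≡ 13. → (6, 13)
3P: (6, 13) + (3, 14). λ = (14 - 13)/(3 - 6) ≡ 1/20 mod 23. 20⁻¹ ≡ 15 (mod 23) since 20·15 = 300 ≡ 1, so λ ≡ 15.
  x = λ² - 6 - 3 = 225 - 9 ≡ 9; y = λ·(6 - 9) - 13 ≡ 11. → (9, 11)
4P: (9, 11) + (3, 14). λ = (14 - 11)/(3 - 9) ≡ 3/17 mod 23. 17⁻¹ ≡ 19 (mod 23), so λ ≡ 11.
  x = λ² - 9 - 3 = 121 - 12 ≡ 17; y = λ·(9 - 17) - 11 ≡ 16. → (17, 16)
5P: (17, 16) + (3, 14). λ = (14 - 16)/(3 - 17) ≡ 21/9 mod 23. 9⁻¹ ≡ 18 (mod 23), so λ ≡ 10.
  x = λ² - 17 - 3 = 100 - 20 ≡ 11; y = λ·(17 - 11) - 16 ≡ 21. → (11, 21)
6P: (11, 21) + (3, 14). λ = (14 - 21)/(3 - 11) ≡ 16/15 mod 23. 15⁻¹ ≡ 20 (mod 23) since 15·20 = 300 ≡ 1, so λ ≡ 21.
  x = λ² - 11 - 3 = 441 - 14 ≡ 13; y = λ·(11 - 13) - 21 ≡ 6. → (13, 6)
7P: (13, 6) + (3, 14). λ = (14 - 6)/(3 - 13) ≡ 8/13 mod 23. 13⁻¹ ≡ 16 (mod 23) since 13·16 = 208 ≡ 1, so λ ≡ 13.
  x = λ² - 13 - 3 = 169 - 16 ≡ 15; y = λ·(13 - 15) - 6 ≡ 14. → (15, 14)
8P: (15, 14) + (3, 14). λ = (14 - 14)/(3 - 15) ≡ 0/11 mod 23. 11⁻¹ ≡ 21 (mod 23) since 11·21 = 231 ≡ 1, so λ ≡ 0.
  x = λ² - 15 - 3 = 0 - 18 ≡ 5; y = λ·(15 - 5) - 14 ≡ 9. → (5, 9)
9P: (5, 9) + (3, 14). λ = (14 - 9)/(3 - 5) ≡ 5/21 mod 23. 21⁻¹ ≡ 11 (mod 23), so λ ≡ 9.
  x = λ² - 5 - 3 = 81 - 8 ≡ 4; y = λ·(5 - 4) - 9 ≡ 0. → (4, 0)
10P: (4, 0) + (3, 14). λ = (14 - 0)/(3 - 4) ≡ 14/22 mod 23. 22⁻¹ ≡ 22 (mod 23), so λ ≡ 9.
  x = λ² - 4 - 3 = 81 - 7 ≡ 5; y = λ·(4 - 5) - 0 ≡ 14. → (5, 14)
11P: (5, 14) + (3, 14). λ = (14 - 14)/(3 - 5) ≡ 0/21 mod 23. 21⁻¹ ≡ 11 (mod 23), so λ ≡ 0.
  x = λ² - 5 - 3 = 0 - 8 ≡ 15; y = λ·(5 - 15) - 14 ≡ 9. → (15, 9)

(15, 9)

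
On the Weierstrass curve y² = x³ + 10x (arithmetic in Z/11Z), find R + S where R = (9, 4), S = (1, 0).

(4, 4)

(9, 4) + (1, 0). λ = (0 - 4)/(1 - 9) ≡ 7/3 mod 11. 3⁻¹ ≡ 4 (mod 11) since 3·4 = 12 ≡ 1, so λ ≡ 6.
  x = λ² - 9 - 1 = 36 - 10 ≡ 4; y = λ·(9 - 4) - 4 ≡ 4. → (4, 4)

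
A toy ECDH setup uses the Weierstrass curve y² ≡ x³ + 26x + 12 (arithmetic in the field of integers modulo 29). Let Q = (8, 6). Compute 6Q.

Double-and-add on 6 = (110)₂. Start with Q = (8, 6) for the leading 1-bit.
double: tangent at (8, 6): λ = (3·8² + 26)/(2·6) ≡ 15/12. 12⁻¹ ≡ 17 (mod 29) since 12·17 = 204 ≡ 1, so λ ≡ 15·17 ≡ 23.
  x = λ² - 8 - 8 = 529 - 16 ≡ 20; y = λ·(8 - 20) - 6 ≡ 8. → (20, 8)
add Q: (20, 8) + (8, 6). λ = (6 - 8)/(8 - 20) ≡ 27/17 mod 29. 17⁻¹ ≡ 12 (mod 29), so λ ≡ 5.
  x = λ² - 20 - 8 = 25 - 28 ≡ 26; y = λ·(20 - 26) - 8 ≡ 20. → (26, 20)
double: tangent at (26, 20): λ = (3·26² + 26)/(2·20) ≡ 24/11. 11⁻¹ ≡ 8 (mod 29), so λ ≡ 24·8 ≡ 18.
  x = λ² - 26 - 26 = 324 - 52 ≡ 11; y = λ·(26 - 11) - 20 ≡ 18. → (11, 18)

(11, 18)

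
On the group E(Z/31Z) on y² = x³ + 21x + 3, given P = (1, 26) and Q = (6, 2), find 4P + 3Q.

First 4P:
Repeated addition: build up to 4P.
2P: tangent at (1, 26): λ = (3·1² + 21)/(2·26) ≡ 24/21. 21⁻¹ ≡ 3 (mod 31), so λ ≡ 24·3 ≡ 10.
  x = λ² - 1 - 1 = 100 - 2 ≡ 5; y = λ·(1 - 5) - 26 ≡ 27. → (5, 27)
3P: (5, 27) + (1, 26). λ = (26 - 27)/(1 - 5) ≡ 30/27 mod 31. 27⁻¹ ≡ 23 (mod 31), so λ ≡ 8.
  x = λ² - 5 - 1 = 64 - 6 ≡ 27; y = λ·(5 - 27) - 27 ≡ 14. → (27, 14)
4P: (27, 14) + (1, 26). λ = (26 - 14)/(1 - 27) ≡ 12/5 mod 31. 5⁻¹ ≡ 25 (mod 31), so λ ≡ 21.
  x = λ² - 27 - 1 = 441 - 28 ≡ 10; y = λ·(27 - 10) - 14 ≡ 2. → (10, 2)
4P = (10, 2).
Next 3Q:
Repeated addition: build up to 3Q.
2Q: tangent at (6, 2): λ = (3·6² + 21)/(2·2) ≡ 5/4. 4⁻¹ ≡ 8 (mod 31), so λ ≡ 5·8 ≡ 9.
  x = λ² - 6 - 6 = 81 - 12 ≡ 7; y = λ·(6 - 7) - 2 ≡ 20. → (7, 20)
3Q: (7, 20) + (6, 2). λ = (2 - 20)/(6 - 7) ≡ 13/30 mod 31. 30⁻¹ ≡ 30 (mod 31), so λ ≡ 18.
  x = λ² - 7 - 6 = 324 - 13 ≡ 1; y = λ·(7 - 1) - 20 ≡ 26. → (1, 26)
3Q = (1, 26).
Finally 4P + 3Q:
(10, 2) + (1, 26). λ = (26 - 2)/(1 - 10) ≡ 24/22 mod 31. 22⁻¹ ≡ 24 (mod 31), so λ ≡ 18.
  x = λ² - 10 - 1 = 324 - 11 ≡ 3; y = λ·(10 - 3) - 2 ≡ 0. → (3, 0)

(3, 0)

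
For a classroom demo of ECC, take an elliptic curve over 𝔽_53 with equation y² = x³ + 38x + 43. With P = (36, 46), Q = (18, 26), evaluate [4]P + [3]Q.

First 4P:
Double-and-add on 4 = (100)₂. Start with P = (36, 46) for the leading 1-bit.
double: tangent at (36, 46): λ = (3·36² + 38)/(2·46) ≡ 4/39. 39⁻¹ ≡ 34 (mod 53), so λ ≡ 4·34 ≡ 30.
  x = λ² - 36 - 36 = 900 - 72 ≡ 33; y = λ·(36 - 33) - 46 ≡ 44. → (33, 44)
double: tangent at (33, 44): λ = (3·33² + 38)/(2·44) ≡ 19/35. 35⁻¹ ≡ 50 (mod 53) since 35·50 = 1750 ≡ 1, so λ ≡ 19·50 ≡ 49.
  x = λ² - 33 - 33 = 2401 - 66 ≡ 3; y = λ·(33 - 3) - 44 ≡ 48. → (3, 48)
4P = (3, 48).
Next 3Q:
Repeated addition: build up to 3Q.
2Q: tangent at (18, 26): λ = (3·18² + 38)/(2·26) ≡ 3/52. 52⁻¹ ≡ 52 (mod 53), so λ ≡ 3·52 ≡ 50.
  x = λ² - 18 - 18 = 2500 - 36 ≡ 26; y = λ·(18 - 26) - 26 ≡ 51. → (26, 51)
3Q: (26, 51) + (18, 26). λ = (26 - 51)/(18 - 26) ≡ 28/45 mod 53. 45⁻¹ ≡ 33 (mod 53), so λ ≡ 23.
  x = λ² - 26 - 18 = 529 - 44 ≡ 8; y = λ·(26 - 8) - 51 ≡ 45. → (8, 45)
3Q = (8, 45).
Finally 4P + 3Q:
(3, 48) + (8, 45). λ = (45 - 48)/(8 - 3) ≡ 50/5 mod 53. 5⁻¹ ≡ 32 (mod 53), so λ ≡ 10.
  x = λ² - 3 - 8 = 100 - 11 ≡ 36; y = λ·(3 - 36) - 48 ≡ 46. → (36, 46)

(36, 46)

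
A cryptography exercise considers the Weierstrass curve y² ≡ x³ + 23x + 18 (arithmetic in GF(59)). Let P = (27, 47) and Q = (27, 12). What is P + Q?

O

The two points share x = 27 and their y-coordinates satisfy 47 + 12 ≡ 0 (mod 59), so they are inverses. Their sum is ∞.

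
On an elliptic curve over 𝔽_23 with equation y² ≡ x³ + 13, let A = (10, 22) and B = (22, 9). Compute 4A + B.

First 4A:
Double-and-add on 4 = (100)₂. Start with A = (10, 22) for the leading 1-bit.
double: tangent at (10, 22): λ = (3·10² + 0)/(2·22) ≡ 1/21. 21⁻¹ ≡ 11 (mod 23), so λ ≡ 1·11 ≡ 11.
  x = λ² - 10 - 10 = 121 - 20 ≡ 9; y = λ·(10 - 9) - 22 ≡ 12. → (9, 12)
double: tangent at (9, 12): λ = (3·9² + 0)/(2·12) ≡ 13/1. 1⁻¹ ≡ 1 (mod 23) since 1·1 = 1 ≡ 1, so λ ≡ 13·1 ≡ 13.
  x = λ² - 9 - 9 = 169 - 18 ≡ 13; y = λ·(9 - 13) - 12 ≡ 5. → (13, 5)
4A = (13, 5).
Finally 4A + B:
(13, 5) + (22, 9). λ = (9 - 5)/(22 - 13) ≡ 4/9 mod 23. 9⁻¹ ≡ 18 (mod 23), so λ ≡ 3.
  x = λ² - 13 - 22 = 9 - 35 ≡ 20; y = λ·(13 - 20) - 5 ≡ 20. → (20, 20)

(20, 20)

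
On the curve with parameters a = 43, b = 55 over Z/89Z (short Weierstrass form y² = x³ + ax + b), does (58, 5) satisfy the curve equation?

y² = 5² ≡ 25; x³ + 43x + 55 = 197661 ≡ 81 (mod 89). 25 ≠ 81.

no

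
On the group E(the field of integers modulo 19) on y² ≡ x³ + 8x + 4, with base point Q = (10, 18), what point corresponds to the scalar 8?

(4, 10)

Repeated addition: build up to 8Q.
2Q: tangent at (10, 18): λ = (3·10² + 8)/(2·18) ≡ 4/17. 17⁻¹ ≡ 9 (mod 19) since 17·9 = 153 ≡ 1, so λ ≡ 4·9 ≡ 17.
  x = λ² - 10 - 10 = 289 - 20 ≡ 3; y = λ·(10 - 3) - 18 ≡ 6. → (3, 6)
3Q: (3, 6) + (10, 18). λ = (18 - 6)/(10 - 3) ≡ 12/7 mod 19. 7⁻¹ ≡ 11 (mod 19) since 7·11 = 77 ≡ 1, so λ ≡ 18.
  x = λ² - 3 - 10 = 324 - 13 ≡ 7; y = λ·(3 - 7) - 6 ≡ 17. → (7, 17)
4Q: (7, 17) + (10, 18). λ = (18 - 17)/(10 - 7) ≡ 1/3 mod 19. 3⁻¹ ≡ 13 (mod 19) since 3·13 = 39 ≡ 1, so λ ≡ 13.
  x = λ² - 7 - 10 = 169 - 17 ≡ 0; y = λ·(7 - 0) - 17 ≡ 17. → (0, 17)
5Q: (0, 17) + (10, 18). λ = (18 - 17)/(10 - 0) ≡ 1/10 mod 19. 10⁻¹ ≡ 2 (mod 19) since 10·2 = 20 ≡ 1, so λ ≡ 2.
  x = λ² - 0 - 10 = 4 - 10 ≡ 13; y = λ·(0 - 13) - 17 ≡ 14. → (13, 14)
6Q: (13, 14) + (10, 18). λ = (18 - 14)/(10 - 13) ≡ 4/16 mod 19. 16⁻¹ ≡ 6 (mod 19) since 16·6 = 96 ≡ 1, so λ ≡ 5.
  x = λ² - 13 - 10 = 25 - 23 ≡ 2; y = λ·(13 - 2) - 14 ≡ 3. → (2, 3)
7Q: (2, 3) + (10, 18). λ = (18 - 3)/(10 - 2) ≡ 15/8 mod 19. 8⁻¹ ≡ 12 (mod 19), so λ ≡ 9.
  x = λ² - 2 - 10 = 81 - 12 ≡ 12; y = λ·(2 - 12) - 3 ≡ 2. → (12, 2)
8Q: (12, 2) + (10, 18). λ = (18 - 2)/(10 - 12) ≡ 16/17 mod 19. 17⁻¹ ≡ 9 (mod 19), so λ ≡ 11.
  x = λ² - 12 - 10 = 121 - 22 ≡ 4; y = λ·(12 - 4) - 2 ≡ 10. → (4, 10)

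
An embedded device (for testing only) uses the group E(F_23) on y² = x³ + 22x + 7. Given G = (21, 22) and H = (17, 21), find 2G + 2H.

First 2G:
Repeated addition: build up to 2G.
2G: tangent at (21, 22): λ = (3·21² + 22)/(2·22) ≡ 11/21. 21⁻¹ ≡ 11 (mod 23) since 21·11 = 231 ≡ 1, so λ ≡ 11·11 ≡ 6.
  x = λ² - 21 - 21 = 36 - 42 ≡ 17; y = λ·(21 - 17) - 22 ≡ 2. → (17, 2)
2G = (17, 2).
Next 2H:
Repeated addition: build up to 2H.
2H: tangent at (17, 21): λ = (3·17² + 22)/(2·21) ≡ 15/19. 19⁻¹ ≡ 17 (mod 23), so λ ≡ 15·17 ≡ 2.
  x = λ² - 17 - 17 = 4 - 34 ≡ 16; y = λ·(17 - 16) - 21 ≡ 4. → (16, 4)
2H = (16, 4).
Finally 2G + 2H:
(17, 2) + (16, 4). λ = (4 - 2)/(16 - 17) ≡ 2/22 mod 23. 22⁻¹ ≡ 22 (mod 23), so λ ≡ 21.
  x = λ² - 17 - 16 = 441 - 33 ≡ 17; y = λ·(17 - 17) - 2 ≡ 21. → (17, 21)

(17, 21)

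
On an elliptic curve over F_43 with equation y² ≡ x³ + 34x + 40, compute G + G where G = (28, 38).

(40, 13)

tangent at (28, 38): λ = (3·28² + 34)/(2·38) ≡ 21/33. 33⁻¹ ≡ 30 (mod 43) since 33·30 = 990 ≡ 1, so λ ≡ 21·30 ≡ 28.
  x = λ² - 28 - 28 = 784 - 56 ≡ 40; y = λ·(28 - 40) - 38 ≡ 13. → (40, 13)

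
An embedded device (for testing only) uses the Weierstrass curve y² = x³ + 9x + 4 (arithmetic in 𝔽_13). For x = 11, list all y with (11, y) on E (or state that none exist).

x³ + 9x + 4 = 1434 ≡ 4 (mod 13).
Square roots of 4 mod 13: 2 and 11 (since 2² = 4 ≡ 4).

2, 11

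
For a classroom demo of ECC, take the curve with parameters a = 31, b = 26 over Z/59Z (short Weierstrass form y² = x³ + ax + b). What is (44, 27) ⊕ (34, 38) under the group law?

(30, 52)

(44, 27) + (34, 38). λ = (38 - 27)/(34 - 44) ≡ 11/49 mod 59. 49⁻¹ ≡ 53 (mod 59), so λ ≡ 52.
  x = λ² - 44 - 34 = 2704 - 78 ≡ 30; y = λ·(44 - 30) - 27 ≡ 52. → (30, 52)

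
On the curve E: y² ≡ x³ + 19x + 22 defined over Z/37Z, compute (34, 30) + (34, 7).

O

The two points share x = 34 and their y-coordinates satisfy 30 + 7 ≡ 0 (mod 37), so they are inverses. Their sum is ∞.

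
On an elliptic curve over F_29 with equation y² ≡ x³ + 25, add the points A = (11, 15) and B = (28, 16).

(18, 17)

(11, 15) + (28, 16). λ = (16 - 15)/(28 - 11) ≡ 1/17 mod 29. 17⁻¹ ≡ 12 (mod 29), so λ ≡ 12.
  x = λ² - 11 - 28 = 144 - 39 ≡ 18; y = λ·(11 - 18) - 15 ≡ 17. → (18, 17)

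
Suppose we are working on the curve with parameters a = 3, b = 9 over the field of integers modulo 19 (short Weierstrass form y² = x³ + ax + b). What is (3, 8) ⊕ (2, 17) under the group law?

(0, 3)

(3, 8) + (2, 17). λ = (17 - 8)/(2 - 3) ≡ 9/18 mod 19. 18⁻¹ ≡ 18 (mod 19), so λ ≡ 10.
  x = λ² - 3 - 2 = 100 - 5 ≡ 0; y = λ·(3 - 0) - 8 ≡ 3. → (0, 3)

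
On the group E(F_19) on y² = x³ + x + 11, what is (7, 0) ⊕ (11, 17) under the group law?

(7, 0) + (11, 17). λ = (17 - 0)/(11 - 7) ≡ 17/4 mod 19. 4⁻¹ ≡ 5 (mod 19), so λ ≡ 9.
  x = λ² - 7 - 11 = 81 - 18 ≡ 6; y = λ·(7 - 6) - 0 ≡ 9. → (6, 9)

(6, 9)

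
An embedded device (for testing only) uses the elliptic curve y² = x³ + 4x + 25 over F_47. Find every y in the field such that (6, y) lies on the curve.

none

x³ + 4x + 25 = 265 ≡ 30 (mod 47).
30 is a non-residue mod 47; no y exists.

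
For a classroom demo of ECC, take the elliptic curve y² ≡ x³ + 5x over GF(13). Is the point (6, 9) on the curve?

y² = 9² ≡ 3; x³ + 5x + 0 = 246 ≡ 12 (mod 13). 3 ≠ 12.

no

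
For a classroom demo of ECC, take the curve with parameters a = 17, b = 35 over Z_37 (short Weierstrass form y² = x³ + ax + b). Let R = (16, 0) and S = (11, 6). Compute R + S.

(7, 4)

(16, 0) + (11, 6). λ = (6 - 0)/(11 - 16) ≡ 6/32 mod 37. 32⁻¹ ≡ 22 (mod 37), so λ ≡ 21.
  x = λ² - 16 - 11 = 441 - 27 ≡ 7; y = λ·(16 - 7) - 0 ≡ 4. → (7, 4)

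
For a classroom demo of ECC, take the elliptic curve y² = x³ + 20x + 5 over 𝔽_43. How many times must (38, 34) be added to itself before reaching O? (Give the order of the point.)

2P: tangent at (38, 34): λ = (3·38² + 20)/(2·34) ≡ 9/25. 25⁻¹ ≡ 31 (mod 43) since 25·31 = 775 ≡ 1, so λ ≡ 9·31 ≡ 21.
  x = λ² - 38 - 38 = 441 - 76 ≡ 21; y = λ·(38 - 21) - 34 ≡ 22. → (21, 22)
3P: (21, 22) + (38, 34). λ = (34 - 22)/(38 - 21) ≡ 12/17 mod 43. 17⁻¹ ≡ 38 (mod 43), so λ ≡ 26.
  x = λ² - 21 - 38 = 676 - 59 ≡ 15; y = λ·(21 - 15) - 22 ≡ 5. → (15, 5)
4P: (15, 5) + (38, 34). λ = (34 - 5)/(38 - 15) ≡ 29/23 mod 43. 23⁻¹ ≡ 15 (mod 43) since 23·15 = 345 ≡ 1, so λ ≡ 5.
  x = λ² - 15 - 38 = 25 - 53 ≡ 15; y = λ·(15 - 15) - 5 ≡ 38. → (15, 38)
5P: (15, 38) + (38, 34). λ = (34 - 38)/(38 - 15) ≡ 39/23 mod 43. 23⁻¹ ≡ 15 (mod 43) since 23·15 = 345 ≡ 1, so λ ≡ 26.
  x = λ² - 15 - 38 = 676 - 53 ≡ 21; y = λ·(15 - 21) - 38 ≡ 21. → (21, 21)
6P: (21, 21) + (38, 34). λ = (34 - 21)/(38 - 21) ≡ 13/17 mod 43. 17⁻¹ ≡ 38 (mod 43), so λ ≡ 21.
  x = λ² - 21 - 38 = 441 - 59 ≡ 38; y = λ·(21 - 38) - 21 ≡ 9. → (38, 9)
7P: (38, 9) + (38, 34): same x and y₁ ≡ -y₂, so the sum is O.
7P = O, so the order is 7.

7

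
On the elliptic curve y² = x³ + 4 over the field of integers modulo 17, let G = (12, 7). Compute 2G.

(6, 13)

tangent at (12, 7): λ = (3·12² + 0)/(2·7) ≡ 7/14. 14⁻¹ ≡ 11 (mod 17), so λ ≡ 7·11 ≡ 9.
  x = λ² - 12 - 12 = 81 - 24 ≡ 6; y = λ·(12 - 6) - 7 ≡ 13. → (6, 13)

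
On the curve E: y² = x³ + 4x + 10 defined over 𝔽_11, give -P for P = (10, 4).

(10, 7)

-(10, 4) = (10, -4 mod 11) = (10, 7).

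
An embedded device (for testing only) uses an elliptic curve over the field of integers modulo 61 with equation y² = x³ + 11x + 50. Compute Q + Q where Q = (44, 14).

tangent at (44, 14): λ = (3·44² + 11)/(2·14) ≡ 24/28. 28⁻¹ ≡ 24 (mod 61) since 28·24 = 672 ≡ 1, so λ ≡ 24·24 ≡ 27.
  x = λ² - 44 - 44 = 729 - 88 ≡ 31; y = λ·(44 - 31) - 14 ≡ 32. → (31, 32)

(31, 32)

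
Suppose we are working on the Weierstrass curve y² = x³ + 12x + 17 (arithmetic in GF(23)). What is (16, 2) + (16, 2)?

tangent at (16, 2): λ = (3·16² + 12)/(2·2) ≡ 21/4. 4⁻¹ ≡ 6 (mod 23), so λ ≡ 21·6 ≡ 11.
  x = λ² - 16 - 16 = 121 - 32 ≡ 20; y = λ·(16 - 20) - 2 ≡ 0. → (20, 0)

(20, 0)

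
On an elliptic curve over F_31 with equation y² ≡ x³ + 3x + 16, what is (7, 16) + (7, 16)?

(11, 4)

tangent at (7, 16): λ = (3·7² + 3)/(2·16) ≡ 26/1. 1⁻¹ ≡ 1 (mod 31), so λ ≡ 26·1 ≡ 26.
  x = λ² - 7 - 7 = 676 - 14 ≡ 11; y = λ·(7 - 11) - 16 ≡ 4. → (11, 4)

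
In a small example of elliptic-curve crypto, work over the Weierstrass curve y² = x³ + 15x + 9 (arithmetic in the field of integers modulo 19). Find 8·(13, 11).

(2, 3)

Write Q = (13, 11).
Repeated addition: build up to 8Q.
2Q: tangent at (13, 11): λ = (3·13² + 15)/(2·11) ≡ 9/3. 3⁻¹ ≡ 13 (mod 19), so λ ≡ 9·13 ≡ 3.
  x = λ² - 13 - 13 = 9 - 26 ≡ 2; y = λ·(13 - 2) - 11 ≡ 3. → (2, 3)
3Q: (2, 3) + (13, 11). λ = (11 - 3)/(13 - 2) ≡ 8/11 mod 19. 11⁻¹ ≡ 7 (mod 19), so λ ≡ 18.
  x = λ² - 2 - 13 = 324 - 15 ≡ 5; y = λ·(2 - 5) - 3 ≡ 0. → (5, 0)
4Q: (5, 0) + (13, 11). λ = (11 - 0)/(13 - 5) ≡ 11/8 mod 19. 8⁻¹ ≡ 12 (mod 19) since 8·12 = 96 ≡ 1, so λ ≡ 18.
  x = λ² - 5 - 13 = 324 - 18 ≡ 2; y = λ·(5 - 2) - 0 ≡ 16. → (2, 16)
5Q: (2, 16) + (13, 11). λ = (11 - 16)/(13 - 2) ≡ 14/11 mod 19. 11⁻¹ ≡ 7 (mod 19), so λ ≡ 3.
  x = λ² - 2 - 13 = 9 - 15 ≡ 13; y = λ·(2 - 13) - 16 ≡ 8. → (13, 8)
6Q: (13, 8) + (13, 11): same x and y₁ ≡ -y₂, so the sum is the point at infinity.
7Q: the point at infinity + (13, 11) = (13, 11) (identity).
8Q: tangent at (13, 11): λ = (3·13² + 15)/(2·11) ≡ 9/3. 3⁻¹ ≡ 13 (mod 19) since 3·13 = 39 ≡ 1, so λ ≡ 9·13 ≡ 3.
  x = λ² - 13 - 13 = 9 - 26 ≡ 2; y = λ·(13 - 2) - 11 ≡ 3. → (2, 3)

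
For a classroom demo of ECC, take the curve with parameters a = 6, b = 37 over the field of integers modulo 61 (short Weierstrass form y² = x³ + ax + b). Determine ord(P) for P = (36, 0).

2P: (36, 0) + (36, 0): same x and y₁ ≡ -y₂, so the sum is ∞.
2P = ∞, so the order is 2.

2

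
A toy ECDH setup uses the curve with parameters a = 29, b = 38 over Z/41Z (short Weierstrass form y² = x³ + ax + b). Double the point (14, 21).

(17, 14)

tangent at (14, 21): λ = (3·14² + 29)/(2·21) ≡ 2/1. 1⁻¹ ≡ 1 (mod 41) since 1·1 = 1 ≡ 1, so λ ≡ 2·1 ≡ 2.
  x = λ² - 14 - 14 = 4 - 28 ≡ 17; y = λ·(14 - 17) - 21 ≡ 14. → (17, 14)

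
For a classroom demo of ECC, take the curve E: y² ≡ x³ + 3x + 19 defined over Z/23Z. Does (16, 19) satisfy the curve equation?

no

y² = 19² ≡ 16; x³ + 3x + 19 = 4163 ≡ 0 (mod 23). 16 ≠ 0.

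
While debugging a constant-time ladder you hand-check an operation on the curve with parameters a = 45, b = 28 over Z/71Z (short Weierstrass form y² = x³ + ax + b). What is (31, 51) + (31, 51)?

(11, 47)

tangent at (31, 51): λ = (3·31² + 45)/(2·51) ≡ 17/31. 31⁻¹ ≡ 55 (mod 71) since 31·55 = 1705 ≡ 1, so λ ≡ 17·55 ≡ 12.
  x = λ² - 31 - 31 = 144 - 62 ≡ 11; y = λ·(31 - 11) - 51 ≡ 47. → (11, 47)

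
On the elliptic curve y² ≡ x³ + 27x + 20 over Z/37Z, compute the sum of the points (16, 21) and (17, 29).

(16, 21) + (17, 29). λ = (29 - 21)/(17 - 16) ≡ 8/1 mod 37. 1⁻¹ ≡ 1 (mod 37), so λ ≡ 8.
  x = λ² - 16 - 17 = 64 - 33 ≡ 31; y = λ·(16 - 31) - 21 ≡ 7. → (31, 7)

(31, 7)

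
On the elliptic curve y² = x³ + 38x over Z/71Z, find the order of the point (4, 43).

2P: tangent at (4, 43): λ = (3·4² + 38)/(2·43) ≡ 15/15. 15⁻¹ ≡ 19 (mod 71) since 15·19 = 285 ≡ 1, so λ ≡ 15·19 ≡ 1.
  x = λ² - 4 - 4 = 1 - 8 ≡ 64; y = λ·(4 - 64) - 43 ≡ 39. → (64, 39)
3P: (64, 39) + (4, 43). λ = (43 - 39)/(4 - 64) ≡ 4/11 mod 71. 11⁻¹ ≡ 13 (mod 71) since 11·13 = 143 ≡ 1, so λ ≡ 52.
  x = λ² - 64 - 4 = 2704 - 68 ≡ 9; y = λ·(64 - 9) - 39 ≡ 52. → (9, 52)
4P: (9, 52) + (4, 43). λ = (43 - 52)/(4 - 9) ≡ 62/66 mod 71. 66⁻¹ ≡ 14 (mod 71), so λ ≡ 16.
  x = λ² - 9 - 4 = 256 - 13 ≡ 30; y = λ·(9 - 30) - 52 ≡ 38. → (30, 38)
5P: (30, 38) + (4, 43). λ = (43 - 38)/(4 - 30) ≡ 5/45 mod 71. 45⁻¹ ≡ 30 (mod 71) since 45·30 = 1350 ≡ 1, so λ ≡ 8.
  x = λ² - 30 - 4 = 64 - 34 ≡ 30; y = λ·(30 - 30) - 38 ≡ 33. → (30, 33)
6P: (30, 33) + (4, 43). λ = (43 - 33)/(4 - 30) ≡ 10/45 mod 71. 45⁻¹ ≡ 30 (mod 71) since 45·30 = 1350 ≡ 1, so λ ≡ 16.
  x = λ² - 30 - 4 = 256 - 34 ≡ 9; y = λ·(30 - 9) - 33 ≡ 19. → (9, 19)
7P: (9, 19) + (4, 43). λ = (43 - 19)/(4 - 9) ≡ 24/66 mod 71. 66⁻¹ ≡ 14 (mod 71) since 66·14 = 924 ≡ 1, so λ ≡ 52.
  x = λ² - 9 - 4 = 2704 - 13 ≡ 64; y = λ·(9 - 64) - 19 ≡ 32. → (64, 32)
8P: (64, 32) + (4, 43). λ = (43 - 32)/(4 - 64) ≡ 11/11 mod 71. 11⁻¹ ≡ 13 (mod 71), so λ ≡ 1.
  x = λ² - 64 - 4 = 1 - 68 ≡ 4; y = λ·(64 - 4) - 32 ≡ 28. → (4, 28)
9P: (4, 28) + (4, 43): same x and y₁ ≡ -y₂, so the sum is the point at infinity.
9P = the point at infinity, so the order is 9.

9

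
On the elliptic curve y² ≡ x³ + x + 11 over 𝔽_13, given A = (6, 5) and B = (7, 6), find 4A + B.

First 4A:
Repeated addition: build up to 4A.
2A: tangent at (6, 5): λ = (3·6² + 1)/(2·5) ≡ 5/10. 10⁻¹ ≡ 4 (mod 13), so λ ≡ 5·4 ≡ 7.
  x = λ² - 6 - 6 = 49 - 12 ≡ 11; y = λ·(6 - 11) - 5 ≡ 12. → (11, 12)
3A: (11, 12) + (6, 5). λ = (5 - 12)/(6 - 11) ≡ 6/8 mod 13. 8⁻¹ ≡ 5 (mod 13) since 8·5 = 40 ≡ 1, so λ ≡ 4.
  x = λ² - 11 - 6 = 16 - 17 ≡ 12; y = λ·(11 - 12) - 12 ≡ 10. → (12, 10)
4A: (12, 10) + (6, 5). λ = (5 - 10)/(6 - 12) ≡ 8/7 mod 13. 7⁻¹ ≡ 2 (mod 13) since 7·2 = 14 ≡ 1, so λ ≡ 3.
  x = λ² - 12 - 6 = 9 - 18 ≡ 4; y = λ·(12 - 4) - 10 ≡ 1. → (4, 1)
4A = (4, 1).
Finally 4A + B:
(4, 1) + (7, 6). λ = (6 - 1)/(7 - 4) ≡ 5/3 mod 13. 3⁻¹ ≡ 9 (mod 13), so λ ≡ 6.
  x = λ² - 4 - 7 = 36 - 11 ≡ 12; y = λ·(4 - 12) - 1 ≡ 3. → (12, 3)

(12, 3)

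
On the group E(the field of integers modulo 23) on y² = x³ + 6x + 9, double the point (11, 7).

(3, 10)

tangent at (11, 7): λ = (3·11² + 6)/(2·7) ≡ 1/14. 14⁻¹ ≡ 5 (mod 23), so λ ≡ 1·5 ≡ 5.
  x = λ² - 11 - 11 = 25 - 22 ≡ 3; y = λ·(11 - 3) - 7 ≡ 10. → (3, 10)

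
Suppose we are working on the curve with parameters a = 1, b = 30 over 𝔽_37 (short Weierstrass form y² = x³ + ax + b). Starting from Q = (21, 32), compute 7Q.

Repeated addition: build up to 7Q.
2Q: tangent at (21, 32): λ = (3·21² + 1)/(2·32) ≡ 29/27. 27⁻¹ ≡ 11 (mod 37), so λ ≡ 29·11 ≡ 23.
  x = λ² - 21 - 21 = 529 - 42 ≡ 6; y = λ·(21 - 6) - 32 ≡ 17. → (6, 17)
3Q: (6, 17) + (21, 32). λ = (32 - 17)/(21 - 6) ≡ 15/15 mod 37. 15⁻¹ ≡ 5 (mod 37), so λ ≡ 1.
  x = λ² - 6 - 21 = 1 - 27 ≡ 11; y = λ·(6 - 11) - 17 ≡ 15. → (11, 15)
4Q: (11, 15) + (21, 32). λ = (32 - 15)/(21 - 11) ≡ 17/10 mod 37. 10⁻¹ ≡ 26 (mod 37), so λ ≡ 35.
  x = λ² - 11 - 21 = 1225 - 32 ≡ 9; y = λ·(11 - 9) - 15 ≡ 18. → (9, 18)
5Q: (9, 18) + (21, 32). λ = (32 - 18)/(21 - 9) ≡ 14/12 mod 37. 12⁻¹ ≡ 34 (mod 37), so λ ≡ 32.
  x = λ² - 9 - 21 = 1024 - 30 ≡ 32; y = λ·(9 - 32) - 18 ≡ 23. → (32, 23)
6Q: (32, 23) + (21, 32). λ = (32 - 23)/(21 - 32) ≡ 9/26 mod 37. 26⁻¹ ≡ 10 (mod 37), so λ ≡ 16.
  x = λ² - 32 - 21 = 256 - 53 ≡ 18; y = λ·(32 - 18) - 23 ≡ 16. → (18, 16)
7Q: (18, 16) + (21, 32). λ = (32 - 16)/(21 - 18) ≡ 16/3 mod 37. 3⁻¹ ≡ 25 (mod 37) since 3·25 = 75 ≡ 1, so λ ≡ 30.
  x = λ² - 18 - 21 = 900 - 39 ≡ 10; y = λ·(18 - 10) - 16 ≡ 2. → (10, 2)

(10, 2)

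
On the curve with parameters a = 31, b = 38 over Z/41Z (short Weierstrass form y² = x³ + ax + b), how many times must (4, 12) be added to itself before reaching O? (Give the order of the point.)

6

2P: tangent at (4, 12): λ = (3·4² + 31)/(2·12) ≡ 38/24. 24⁻¹ ≡ 12 (mod 41), so λ ≡ 38·12 ≡ 5.
  x = λ² - 4 - 4 = 25 - 8 ≡ 17; y = λ·(4 - 17) - 12 ≡ 5. → (17, 5)
3P: (17, 5) + (4, 12). λ = (12 - 5)/(4 - 17) ≡ 7/28 mod 41. 28⁻¹ ≡ 22 (mod 41), so λ ≡ 31.
  x = λ² - 17 - 4 = 961 - 21 ≡ 38; y = λ·(17 - 38) - 5 ≡ 0. → (38, 0)
4P: (38, 0) + (4, 12). λ = (12 - 0)/(4 - 38) ≡ 12/7 mod 41. 7⁻¹ ≡ 6 (mod 41), so λ ≡ 31.
  x = λ² - 38 - 4 = 961 - 42 ≡ 17; y = λ·(38 - 17) - 0 ≡ 36. → (17, 36)
5P: (17, 36) + (4, 12). λ = (12 - 36)/(4 - 17) ≡ 17/28 mod 41. 28⁻¹ ≡ 22 (mod 41), so λ ≡ 5.
  x = λ² - 17 - 4 = 25 - 21 ≡ 4; y = λ·(17 - 4) - 36 ≡ 29. → (4, 29)
6P: (4, 29) + (4, 12): same x and y₁ ≡ -y₂, so the sum is O.
6P = O, so the order is 6.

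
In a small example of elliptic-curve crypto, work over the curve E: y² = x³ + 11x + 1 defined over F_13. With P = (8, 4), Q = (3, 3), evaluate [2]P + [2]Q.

O

First 2P:
Repeated addition: build up to 2P.
2P: tangent at (8, 4): λ = (3·8² + 11)/(2·4) ≡ 8/8. 8⁻¹ ≡ 5 (mod 13), so λ ≡ 8·5 ≡ 1.
  x = λ² - 8 - 8 = 1 - 16 ≡ 11; y = λ·(8 - 11) - 4 ≡ 6. → (11, 6)
2P = (11, 6).
Next 2Q:
Repeated addition: build up to 2Q.
2Q: tangent at (3, 3): λ = (3·3² + 11)/(2·3) ≡ 12/6. 6⁻¹ ≡ 11 (mod 13), so λ ≡ 12·11 ≡ 2.
  x = λ² - 3 - 3 = 4 - 6 ≡ 11; y = λ·(3 - 11) - 3 ≡ 7. → (11, 7)
2Q = (11, 7).
Finally 2P + 2Q:
(11, 6) + (11, 7): same x and y₁ ≡ -y₂, so the sum is O.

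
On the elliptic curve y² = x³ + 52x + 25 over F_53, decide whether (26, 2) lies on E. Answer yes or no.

y² = 2² ≡ 4; x³ + 52x + 25 = 18953 ≡ 32 (mod 53). 4 ≠ 32.

no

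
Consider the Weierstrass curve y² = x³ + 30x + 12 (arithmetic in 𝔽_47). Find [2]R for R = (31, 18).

(39, 24)

tangent at (31, 18): λ = (3·31² + 30)/(2·18) ≡ 46/36. 36⁻¹ ≡ 17 (mod 47), so λ ≡ 46·17 ≡ 30.
  x = λ² - 31 - 31 = 900 - 62 ≡ 39; y = λ·(31 - 39) - 18 ≡ 24. → (39, 24)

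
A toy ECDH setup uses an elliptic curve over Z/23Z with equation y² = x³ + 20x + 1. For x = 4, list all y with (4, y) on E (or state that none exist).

x³ + 20x + 1 = 145 ≡ 7 (mod 23).
7 is a non-residue mod 23; no y exists.

none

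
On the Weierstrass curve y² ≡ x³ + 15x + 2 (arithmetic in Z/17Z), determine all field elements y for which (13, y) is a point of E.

x³ + 15x + 2 = 2394 ≡ 14 (mod 17).
14 is a non-residue mod 17; no y exists.

none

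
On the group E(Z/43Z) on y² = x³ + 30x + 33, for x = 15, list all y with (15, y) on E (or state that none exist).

x³ + 30x + 33 = 3858 ≡ 31 (mod 43).
Square roots of 31 mod 43: 17 and 26 (since 17² = 289 ≡ 31).

17, 26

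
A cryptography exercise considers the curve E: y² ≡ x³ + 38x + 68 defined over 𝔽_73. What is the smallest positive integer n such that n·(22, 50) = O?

2P: tangent at (22, 50): λ = (3·22² + 38)/(2·50) ≡ 30/27. 27⁻¹ ≡ 46 (mod 73), so λ ≡ 30·46 ≡ 66.
  x = λ² - 22 - 22 = 4356 - 44 ≡ 5; y = λ·(22 - 5) - 50 ≡ 50. → (5, 50)
3P: (5, 50) + (22, 50). λ = (50 - 50)/(22 - 5) ≡ 0/17 mod 73. 17⁻¹ ≡ 43 (mod 73) since 17·43 = 731 ≡ 1, so λ ≡ 0.
  x = λ² - 5 - 22 = 0 - 27 ≡ 46; y = λ·(5 - 46) - 50 ≡ 23. → (46, 23)
4P: (46, 23) + (22, 50). λ = (50 - 23)/(22 - 46) ≡ 27/49 mod 73. 49⁻¹ ≡ 3 (mod 73), so λ ≡ 8.
  x = λ² - 46 - 22 = 64 - 68 ≡ 69; y = λ·(46 - 69) - 23 ≡ 12. → (69, 12)
5P: (69, 12) + (22, 50). λ = (50 - 12)/(22 - 69) ≡ 38/26 mod 73. 26⁻¹ ≡ 59 (mod 73) since 26·59 = 1534 ≡ 1, so λ ≡ 52.
  x = λ² - 69 - 22 = 2704 - 91 ≡ 58; y = λ·(69 - 58) - 12 ≡ 49. → (58, 49)
6P: (58, 49) + (22, 50). λ = (50 - 49)/(22 - 58) ≡ 1/37 mod 73. 37⁻¹ ≡ 2 (mod 73) since 37·2 = 74 ≡ 1, so λ ≡ 2.
  x = λ² - 58 - 22 = 4 - 80 ≡ 70; y = λ·(58 - 70) - 49 ≡ 0. → (70, 0)
7P: (70, 0) + (22, 50). λ = (50 - 0)/(22 - 70) ≡ 50/25 mod 73. 25⁻¹ ≡ 38 (mod 73) since 25·38 = 950 ≡ 1, so λ ≡ 2.
  x = λ² - 70 - 22 = 4 - 92 ≡ 58; y = λ·(70 - 58) - 0 ≡ 24. → (58, 24)
8P: (58, 24) + (22, 50). λ = (50 - 24)/(22 - 58) ≡ 26/37 mod 73. 37⁻¹ ≡ 2 (mod 73), so λ ≡ 52.
  x = λ² - 58 - 22 = 2704 - 80 ≡ 69; y = λ·(58 - 69) - 24 ≡ 61. → (69, 61)
9P: (69, 61) + (22, 50). λ = (50 - 61)/(22 - 69) ≡ 62/26 mod 73. 26⁻¹ ≡ 59 (mod 73) since 26·59 = 1534 ≡ 1, so λ ≡ 8.
  x = λ² - 69 - 22 = 64 - 91 ≡ 46; y = λ·(69 - 46) - 61 ≡ 50. → (46, 50)
10P: (46, 50) + (22, 50). λ = (50 - 50)/(22 - 46) ≡ 0/49 mod 73. 49⁻¹ ≡ 3 (mod 73) since 49·3 = 147 ≡ 1, so λ ≡ 0.
  x = λ² - 46 - 22 = 0 - 68 ≡ 5; y = λ·(46 - 5) - 50 ≡ 23. → (5, 23)
11P: (5, 23) + (22, 50). λ = (50 - 23)/(22 - 5) ≡ 27/17 mod 73. 17⁻¹ ≡ 43 (mod 73), so λ ≡ 66.
  x = λ² - 5 - 22 = 4356 - 27 ≡ 22; y = λ·(5 - 22) - 23 ≡ 23. → (22, 23)
12P: (22, 23) + (22, 50): same x and y₁ ≡ -y₂, so the sum is O.
12P = O, so the order is 12.

12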